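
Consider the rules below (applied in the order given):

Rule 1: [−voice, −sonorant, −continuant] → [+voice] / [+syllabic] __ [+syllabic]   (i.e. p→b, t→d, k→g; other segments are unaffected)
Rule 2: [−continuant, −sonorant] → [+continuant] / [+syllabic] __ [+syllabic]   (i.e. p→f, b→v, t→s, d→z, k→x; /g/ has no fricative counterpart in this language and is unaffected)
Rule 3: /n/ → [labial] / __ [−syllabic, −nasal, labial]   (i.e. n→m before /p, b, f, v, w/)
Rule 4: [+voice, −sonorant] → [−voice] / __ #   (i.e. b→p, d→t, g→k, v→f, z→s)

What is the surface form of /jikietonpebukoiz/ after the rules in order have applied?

Rule 1 (intervocalic voicing): /k/ is a voiceless stop between vowels /i/ and /i/, so it voices to [g]. /t/ is a voiceless stop between vowels /e/ and /o/, so it voices to [d]. /k/ is a voiceless stop between vowels /u/ and /o/, so it voices to [g]. /jikietonpebukoiz/ → jigiedonpebugoiz.
Rule 2 (intervocalic spirantization): /d/ is a stop between vowels /e/ and /o/, so it spirantizes to the fricative [z]. /b/ is a stop between vowels /e/ and /u/, so it spirantizes to the fricative [v]. /jigiedonpebugoiz/ → jigiezonpevugoiz.
Rule 3 (nasal place assimilation): /n/ precedes the labial consonant /p/, so it assimilates in place to [m]. /jigiezonpevugoiz/ → jigiezompevugoiz.
Rule 4 (final devoicing): /z/ is a voiced obstruent in word-final position, so it devoices to [s]. /jigiezompevugoiz/ → jigiezompevugois.

jigiezompevugois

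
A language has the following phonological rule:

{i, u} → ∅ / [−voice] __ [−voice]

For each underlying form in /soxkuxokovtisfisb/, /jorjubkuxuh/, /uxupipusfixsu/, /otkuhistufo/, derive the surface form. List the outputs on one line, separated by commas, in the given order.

soxkxokovtsfsb, jorjubkxh, uxppsfxsu, otkhstfo

/soxkuxokovtisfisb/: /u/ is a high vowel flanked by voiceless consonants /k/ and /x/, so it deletes. /i/ is a high vowel flanked by voiceless consonants /t/ and /s/, so it deletes. /i/ is a high vowel flanked by voiceless consonants /f/ and /s/, so it deletes. → [soxkxokovtsfsb].
/jorjubkuxuh/: /u/ is a high vowel flanked by voiceless consonants /k/ and /x/, so it deletes. /u/ is a high vowel flanked by voiceless consonants /x/ and /h/, so it deletes. → [jorjubkxh].
/uxupipusfixsu/: /u/ is a high vowel flanked by voiceless consonants /x/ and /p/, so it deletes. /i/ is a high vowel flanked by voiceless consonants /p/ and /p/, so it deletes. /u/ is a high vowel flanked by voiceless consonants /p/ and /s/, so it deletes. /i/ is a high vowel flanked by voiceless consonants /f/ and /x/, so it deletes. → [uxppsfxsu].
/otkuhistufo/: /u/ is a high vowel flanked by voiceless consonants /k/ and /h/, so it deletes. /i/ is a high vowel flanked by voiceless consonants /h/ and /s/, so it deletes. /u/ is a high vowel flanked by voiceless consonants /t/ and /f/, so it deletes. → [otkhstfo].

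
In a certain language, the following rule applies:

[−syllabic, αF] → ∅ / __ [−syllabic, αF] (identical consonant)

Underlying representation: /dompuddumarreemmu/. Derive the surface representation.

dompudumareemu

/dd/ is a geminate; the first /d/ deletes.
/rr/ is a geminate; the first /r/ deletes.
/mm/ is a geminate; the first /m/ deletes.
Surface form: [dompudumareemu].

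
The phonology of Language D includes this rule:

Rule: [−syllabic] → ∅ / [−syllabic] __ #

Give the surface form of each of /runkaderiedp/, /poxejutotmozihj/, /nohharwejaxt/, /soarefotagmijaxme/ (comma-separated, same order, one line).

runkaderied, poxejutotmozih, nohharwejax, soarefotagmijaxme

/runkaderiedp/: /p/ is the second consonant of a word-final cluster /dp/, so it deletes. → [runkaderied].
/poxejutotmozihj/: /j/ is the second consonant of a word-final cluster /hj/, so it deletes. → [poxejutotmozih].
/nohharwejaxt/: /t/ is the second consonant of a word-final cluster /xt/, so it deletes. → [nohharwejax].
/soarefotagmijaxme/: the rule's environment is not met; surfaces unchanged as [soarefotagmijaxme].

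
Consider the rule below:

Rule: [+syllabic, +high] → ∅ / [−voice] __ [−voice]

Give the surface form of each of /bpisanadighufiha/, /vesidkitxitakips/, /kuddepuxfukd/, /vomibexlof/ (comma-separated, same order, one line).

/bpisanadighufiha/: /i/ is a high vowel flanked by voiceless consonants /p/ and /s/, so it deletes. /u/ is a high vowel flanked by voiceless consonants /h/ and /f/, so it deletes. /i/ is a high vowel flanked by voiceless consonants /f/ and /h/, so it deletes. → [bpsanadighfha].
/vesidkitxitakips/: /i/ is a high vowel flanked by voiceless consonants /k/ and /t/, so it deletes. /i/ is a high vowel flanked by voiceless consonants /x/ and /t/, so it deletes. /i/ is a high vowel flanked by voiceless consonants /k/ and /p/, so it deletes. → [vesidktxtakps].
/kuddepuxfukd/: /u/ is a high vowel flanked by voiceless consonants /p/ and /x/, so it deletes. /u/ is a high vowel flanked by voiceless consonants /f/ and /k/, so it deletes. → [kuddepxfkd].
/vomibexlof/: the rule's environment is not met; surfaces unchanged as [vomibexlof].

bpsanadighfha, vesidktxtakps, kuddepxfkd, vomibexlof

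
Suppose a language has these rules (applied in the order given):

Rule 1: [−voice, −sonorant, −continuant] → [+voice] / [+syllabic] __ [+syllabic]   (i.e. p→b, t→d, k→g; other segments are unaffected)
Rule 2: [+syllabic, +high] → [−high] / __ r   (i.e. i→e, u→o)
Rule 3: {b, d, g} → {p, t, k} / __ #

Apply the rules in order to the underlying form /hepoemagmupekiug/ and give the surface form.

Rule 1 (intervocalic voicing): /p/ is a voiceless stop between vowels /e/ and /o/, so it voices to [b]. /p/ is a voiceless stop between vowels /u/ and /e/, so it voices to [b]. /k/ is a voiceless stop between vowels /e/ and /i/, so it voices to [g]. /hepoemagmupekiug/ → heboemagmubegiug.
Rule 2 (pre-rhotic lowering): no segment meets the environment; /heboemagmubegiug/ is unchanged.
Rule 3 (final devoicing): /g/ is a voiced stop in word-final position, so it devoices to [k]. /heboemagmubegiug/ → heboemagmubegiuk.

heboemagmubegiuk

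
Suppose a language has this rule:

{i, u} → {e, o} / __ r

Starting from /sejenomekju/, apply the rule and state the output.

No segment of /sejenomekju/ meets the structural description of the rule, so the form surfaces unchanged.

sejenomekju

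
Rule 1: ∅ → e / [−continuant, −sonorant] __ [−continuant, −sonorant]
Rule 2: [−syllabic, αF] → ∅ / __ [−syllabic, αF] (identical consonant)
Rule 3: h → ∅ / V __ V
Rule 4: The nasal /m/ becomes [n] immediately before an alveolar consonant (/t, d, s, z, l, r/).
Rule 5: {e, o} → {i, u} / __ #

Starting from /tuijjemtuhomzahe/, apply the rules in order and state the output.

tuijentuonzai

Rule 1 (stop-cluster e-epenthesis): no segment meets the environment; /tuijjemtuhomzahe/ is unchanged.
Rule 2 (degemination): /jj/ is a geminate; the first /j/ deletes. /tuijjemtuhomzahe/ → tuijemtuhomzahe.
Rule 3 (intervocalic h-deletion): /h/ occurs between vowels /u/ and /o/, so it deletes. /h/ occurs between vowels /a/ and /e/, so it deletes. /tuijemtuhomzahe/ → tuijemtuomzae.
Rule 4 (nasal place assimilation): /m/ precedes the alveolar consonant /t/, so it assimilates in place to [n]. /m/ precedes the alveolar consonant /z/, so it assimilates in place to [n]. /tuijemtuomzae/ → tuijentuonzae.
Rule 5 (final vowel raising): /e/ is a mid vowel in word-final position, so it raises to [i]. /tuijentuonzae/ → tuijentuonzai.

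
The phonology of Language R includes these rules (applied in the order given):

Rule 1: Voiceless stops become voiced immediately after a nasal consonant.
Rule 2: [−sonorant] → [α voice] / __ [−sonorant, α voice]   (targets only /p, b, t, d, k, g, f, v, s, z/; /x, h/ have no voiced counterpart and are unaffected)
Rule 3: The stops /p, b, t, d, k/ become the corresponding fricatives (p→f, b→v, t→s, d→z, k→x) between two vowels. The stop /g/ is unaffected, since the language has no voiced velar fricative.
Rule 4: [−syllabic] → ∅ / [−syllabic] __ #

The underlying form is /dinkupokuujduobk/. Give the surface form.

dingufoxuujduop

Rule 1 (post-nasal voicing): /k/ is a voiceless stop immediately after the nasal /n/, so it voices to [g]. /dinkupokuujduobk/ → dingupokuujduobk.
Rule 2 (regressive voicing assimilation): /b/ precedes the voiceless obstruent /k/, so it devoices to [p] by assimilation. /dingupokuujduobk/ → dingupokuujduopk.
Rule 3 (intervocalic spirantization): /p/ is a stop between vowels /u/ and /o/, so it spirantizes to the fricative [f]. /k/ is a stop between vowels /o/ and /u/, so it spirantizes to the fricative [x]. /dingupokuujduopk/ → dingufoxuujduopk.
Rule 4 (final cluster simplification): /k/ is the second consonant of a word-final cluster /pk/, so it deletes. /dingufoxuujduopk/ → dingufoxuujduop.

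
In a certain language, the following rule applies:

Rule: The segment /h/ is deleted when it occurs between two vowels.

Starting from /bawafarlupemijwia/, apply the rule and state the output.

bawafarlupemijwia

No segment of /bawafarlupemijwia/ meets the structural description of the rule, so the form surfaces unchanged.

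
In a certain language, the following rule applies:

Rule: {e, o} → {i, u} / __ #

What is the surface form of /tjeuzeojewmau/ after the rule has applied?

tjeuzeojewmau

No segment of /tjeuzeojewmau/ meets the structural description of the rule, so the form surfaces unchanged.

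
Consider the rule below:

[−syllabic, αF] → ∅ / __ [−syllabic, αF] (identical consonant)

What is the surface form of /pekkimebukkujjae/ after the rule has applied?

pekimebukujae

/kk/ is a geminate; the first /k/ deletes.
/kk/ is a geminate; the first /k/ deletes.
/jj/ is a geminate; the first /j/ deletes.
Surface form: [pekimebukujae].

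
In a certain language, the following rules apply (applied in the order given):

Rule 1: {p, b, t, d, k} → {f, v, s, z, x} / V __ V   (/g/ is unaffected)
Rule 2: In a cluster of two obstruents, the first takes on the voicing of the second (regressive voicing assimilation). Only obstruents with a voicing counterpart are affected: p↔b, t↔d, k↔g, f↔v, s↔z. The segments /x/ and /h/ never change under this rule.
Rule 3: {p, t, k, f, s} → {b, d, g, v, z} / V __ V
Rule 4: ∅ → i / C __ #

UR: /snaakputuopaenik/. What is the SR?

snaakpuzuovaeniki

Rule 1 (intervocalic spirantization): /t/ is a stop between vowels /u/ and /u/, so it spirantizes to the fricative [s]. /p/ is a stop between vowels /o/ and /a/, so it spirantizes to the fricative [f]. /snaakputuopaenik/ → snaakpusuofaenik.
Rule 2 (regressive voicing assimilation): no segment meets the environment; /snaakpusuofaenik/ is unchanged.
Rule 3 (intervocalic voicing): /s/ is a voiceless obstruent between vowels /u/ and /u/, so it voices to [z]. /f/ is a voiceless obstruent between vowels /o/ and /a/, so it voices to [v]. /snaakpusuofaenik/ → snaakpuzuovaenik.
Rule 4 (final i-epenthesis): the form ends in the consonant /k/, so [i] is inserted word-finally. /snaakpuzuovaenik/ → snaakpuzuovaeniki.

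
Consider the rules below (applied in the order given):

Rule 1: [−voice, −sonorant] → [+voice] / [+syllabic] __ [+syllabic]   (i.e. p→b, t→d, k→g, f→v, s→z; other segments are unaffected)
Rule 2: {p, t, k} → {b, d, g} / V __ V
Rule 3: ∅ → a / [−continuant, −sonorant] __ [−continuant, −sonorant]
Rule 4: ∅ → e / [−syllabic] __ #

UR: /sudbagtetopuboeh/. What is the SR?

Rule 1 (intervocalic voicing): /t/ is a voiceless obstruent between vowels /e/ and /o/, so it voices to [d]. /p/ is a voiceless obstruent between vowels /o/ and /u/, so it voices to [b]. /sudbagtetopuboeh/ → sudbagtedobuboeh.
Rule 2 (intervocalic voicing): no segment meets the environment; /sudbagtedobuboeh/ is unchanged.
Rule 3 (stop-cluster a-epenthesis): /d/ and /b/ form a stop–stop cluster, so [a] is inserted between them. /g/ and /t/ form a stop–stop cluster, so [a] is inserted between them. /sudbagtedobuboeh/ → sudabagatedobuboeh.
Rule 4 (final e-epenthesis): the form ends in the consonant /h/, so [e] is inserted word-finally. /sudabagatedobuboeh/ → sudabagatedobuboehe.

sudabagatedobuboehe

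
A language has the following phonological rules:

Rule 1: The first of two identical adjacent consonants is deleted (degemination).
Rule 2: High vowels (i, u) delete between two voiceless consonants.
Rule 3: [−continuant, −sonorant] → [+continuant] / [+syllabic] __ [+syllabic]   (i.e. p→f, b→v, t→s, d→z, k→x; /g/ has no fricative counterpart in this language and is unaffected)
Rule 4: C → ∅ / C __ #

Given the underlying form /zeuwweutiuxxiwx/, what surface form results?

Rule 1 (degemination): /ww/ is a geminate; the first /w/ deletes. /xx/ is a geminate; the first /x/ deletes. /zeuwweutiuxxiwx/ → zeuweutiuxiwx.
Rule 2 (high vowel syncope): no segment meets the environment; /zeuweutiuxiwx/ is unchanged.
Rule 3 (intervocalic spirantization): /t/ is a stop between vowels /u/ and /i/, so it spirantizes to the fricative [s]. /zeuweutiuxiwx/ → zeuweusiuxiwx.
Rule 4 (final cluster simplification): /x/ is the second consonant of a word-final cluster /wx/, so it deletes. /zeuweusiuxiwx/ → zeuweusiuxiw.

zeuweusiuxiw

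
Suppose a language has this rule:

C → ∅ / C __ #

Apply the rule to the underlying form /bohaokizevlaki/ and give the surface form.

No segment of /bohaokizevlaki/ meets the structural description of the rule, so the form surfaces unchanged.

bohaokizevlaki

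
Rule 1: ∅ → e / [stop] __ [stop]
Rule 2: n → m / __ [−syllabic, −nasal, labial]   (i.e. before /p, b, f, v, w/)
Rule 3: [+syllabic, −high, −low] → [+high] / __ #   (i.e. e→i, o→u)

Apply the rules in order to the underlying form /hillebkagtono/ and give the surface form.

hillebekagetonu

Rule 1 (stop-cluster e-epenthesis): /b/ and /k/ form a stop–stop cluster, so [e] is inserted between them. /g/ and /t/ form a stop–stop cluster, so [e] is inserted between them. /hillebkagtono/ → hillebekagetono.
Rule 2 (nasal place assimilation): no segment meets the environment; /hillebekagetono/ is unchanged.
Rule 3 (final vowel raising): /o/ is a mid vowel in word-final position, so it raises to [u]. /hillebekagetono/ → hillebekagetonu.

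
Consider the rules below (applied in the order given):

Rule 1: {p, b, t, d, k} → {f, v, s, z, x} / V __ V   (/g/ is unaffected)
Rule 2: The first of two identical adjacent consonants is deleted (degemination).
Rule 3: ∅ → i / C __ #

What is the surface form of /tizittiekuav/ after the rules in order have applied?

tizitiexuavi

Rule 1 (intervocalic spirantization): /k/ is a stop between vowels /e/ and /u/, so it spirantizes to the fricative [x]. /tizittiekuav/ → tizittiexuav.
Rule 2 (degemination): /tt/ is a geminate; the first /t/ deletes. /tizittiexuav/ → tizitiexuav.
Rule 3 (final i-epenthesis): the form ends in the consonant /v/, so [i] is inserted word-finally. /tizitiexuav/ → tizitiexuavi.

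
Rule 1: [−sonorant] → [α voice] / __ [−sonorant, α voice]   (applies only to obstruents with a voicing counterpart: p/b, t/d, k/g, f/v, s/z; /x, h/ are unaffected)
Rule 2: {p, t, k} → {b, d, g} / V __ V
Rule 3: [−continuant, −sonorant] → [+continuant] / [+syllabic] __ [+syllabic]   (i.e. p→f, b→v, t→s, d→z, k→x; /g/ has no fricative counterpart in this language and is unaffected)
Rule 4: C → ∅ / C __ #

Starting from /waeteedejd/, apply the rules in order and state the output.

Rule 1 (regressive voicing assimilation): no segment meets the environment; /waeteedejd/ is unchanged.
Rule 2 (intervocalic voicing): /t/ is a voiceless stop between vowels /e/ and /e/, so it voices to [d]. /waeteedejd/ → waedeedejd.
Rule 3 (intervocalic spirantization): /d/ is a stop between vowels /e/ and /e/, so it spirantizes to the fricative [z]. /d/ is a stop between vowels /e/ and /e/, so it spirantizes to the fricative [z]. /waedeedejd/ → waezeezejd.
Rule 4 (final cluster simplification): /d/ is the second consonant of a word-final cluster /jd/, so it deletes. /waezeezejd/ → waezeezej.

waezeezej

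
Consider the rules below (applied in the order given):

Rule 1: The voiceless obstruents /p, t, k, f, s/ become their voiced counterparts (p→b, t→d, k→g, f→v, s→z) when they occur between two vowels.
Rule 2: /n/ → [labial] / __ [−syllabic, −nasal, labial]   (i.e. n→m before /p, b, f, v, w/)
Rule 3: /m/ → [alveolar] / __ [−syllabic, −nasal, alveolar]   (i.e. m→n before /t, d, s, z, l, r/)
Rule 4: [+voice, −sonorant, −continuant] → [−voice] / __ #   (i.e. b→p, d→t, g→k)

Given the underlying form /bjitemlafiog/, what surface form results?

bjidenlaviok

Rule 1 (intervocalic voicing): /t/ is a voiceless obstruent between vowels /i/ and /e/, so it voices to [d]. /f/ is a voiceless obstruent between vowels /a/ and /i/, so it voices to [v]. /bjitemlafiog/ → bjidemlaviog.
Rule 2 (nasal place assimilation): no segment meets the environment; /bjidemlaviog/ is unchanged.
Rule 3 (nasal place assimilation): /m/ precedes the alveolar consonant /l/, so it assimilates in place to [n]. /bjidemlaviog/ → bjidenlaviog.
Rule 4 (final devoicing): /g/ is a voiced stop in word-final position, so it devoices to [k]. /bjidenlaviog/ → bjidenlaviok.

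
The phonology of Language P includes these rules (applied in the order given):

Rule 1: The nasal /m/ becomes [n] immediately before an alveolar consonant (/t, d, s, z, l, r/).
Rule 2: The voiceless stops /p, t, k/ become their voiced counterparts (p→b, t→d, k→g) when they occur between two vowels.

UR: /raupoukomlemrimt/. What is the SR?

Rule 1 (nasal place assimilation): /m/ precedes the alveolar consonant /l/, so it assimilates in place to [n]. /m/ precedes the alveolar consonant /r/, so it assimilates in place to [n]. /m/ precedes the alveolar consonant /t/, so it assimilates in place to [n]. /raupoukomlemrimt/ → raupoukonlenrint.
Rule 2 (intervocalic voicing): /p/ is a voiceless stop between vowels /u/ and /o/, so it voices to [b]. /k/ is a voiceless stop between vowels /u/ and /o/, so it voices to [g]. /raupoukonlenrint/ → raubougonlenrint.

raubougonlenrint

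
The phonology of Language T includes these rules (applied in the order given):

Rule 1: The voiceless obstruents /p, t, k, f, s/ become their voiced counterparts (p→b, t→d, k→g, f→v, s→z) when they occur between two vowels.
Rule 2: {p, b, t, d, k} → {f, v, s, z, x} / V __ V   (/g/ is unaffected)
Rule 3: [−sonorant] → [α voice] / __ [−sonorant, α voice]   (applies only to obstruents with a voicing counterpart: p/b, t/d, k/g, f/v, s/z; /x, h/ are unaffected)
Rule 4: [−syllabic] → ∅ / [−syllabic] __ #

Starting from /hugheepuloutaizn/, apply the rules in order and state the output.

hukheevulouzaiz

Rule 1 (intervocalic voicing): /p/ is a voiceless obstruent between vowels /e/ and /u/, so it voices to [b]. /t/ is a voiceless obstruent between vowels /u/ and /a/, so it voices to [d]. /hugheepuloutaizn/ → hugheebuloudaizn.
Rule 2 (intervocalic spirantization): /b/ is a stop between vowels /e/ and /u/, so it spirantizes to the fricative [v]. /d/ is a stop between vowels /u/ and /a/, so it spirantizes to the fricative [z]. /hugheebuloudaizn/ → hugheevulouzaizn.
Rule 3 (regressive voicing assimilation): /g/ precedes the voiceless obstruent /h/, so it devoices to [k] by assimilation. /hugheevulouzaizn/ → hukheevulouzaizn.
Rule 4 (final cluster simplification): /n/ is the second consonant of a word-final cluster /zn/, so it deletes. /hukheevulouzaizn/ → hukheevulouzaiz.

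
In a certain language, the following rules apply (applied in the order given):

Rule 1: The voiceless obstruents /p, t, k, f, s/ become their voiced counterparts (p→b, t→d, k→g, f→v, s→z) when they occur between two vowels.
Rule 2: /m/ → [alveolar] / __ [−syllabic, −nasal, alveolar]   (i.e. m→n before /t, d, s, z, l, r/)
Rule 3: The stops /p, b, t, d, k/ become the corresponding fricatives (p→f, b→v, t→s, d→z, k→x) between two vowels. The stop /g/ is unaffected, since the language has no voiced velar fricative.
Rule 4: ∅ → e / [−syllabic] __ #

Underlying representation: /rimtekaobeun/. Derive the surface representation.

Rule 1 (intervocalic voicing): /k/ is a voiceless obstruent between vowels /e/ and /a/, so it voices to [g]. /rimtekaobeun/ → rimtegaobeun.
Rule 2 (nasal place assimilation): /m/ precedes the alveolar consonant /t/, so it assimilates in place to [n]. /rimtegaobeun/ → rintegaobeun.
Rule 3 (intervocalic spirantization): /b/ is a stop between vowels /o/ and /e/, so it spirantizes to the fricative [v]. /rintegaobeun/ → rintegaoveun.
Rule 4 (final e-epenthesis): the form ends in the consonant /n/, so [e] is inserted word-finally. /rintegaoveun/ → rintegaoveune.

rintegaoveune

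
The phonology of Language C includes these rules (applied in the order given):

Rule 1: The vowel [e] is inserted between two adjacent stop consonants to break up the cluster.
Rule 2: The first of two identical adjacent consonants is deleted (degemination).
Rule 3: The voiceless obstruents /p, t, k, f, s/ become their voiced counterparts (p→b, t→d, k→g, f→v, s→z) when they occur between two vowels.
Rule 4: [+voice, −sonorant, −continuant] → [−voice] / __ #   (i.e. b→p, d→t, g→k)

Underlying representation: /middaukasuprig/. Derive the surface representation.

Rule 1 (stop-cluster e-epenthesis): /d/ and /d/ form a stop–stop cluster, so [e] is inserted between them. /middaukasuprig/ → midedaukasuprig.
Rule 2 (degemination): no segment meets the environment; /midedaukasuprig/ is unchanged.
Rule 3 (intervocalic voicing): /k/ is a voiceless obstruent between vowels /u/ and /a/, so it voices to [g]. /s/ is a voiceless obstruent between vowels /a/ and /u/, so it voices to [z]. /midedaukasuprig/ → midedaugazuprig.
Rule 4 (final devoicing): /g/ is a voiced stop in word-final position, so it devoices to [k]. /midedaugazuprig/ → midedaugazuprik.

midedaugazuprik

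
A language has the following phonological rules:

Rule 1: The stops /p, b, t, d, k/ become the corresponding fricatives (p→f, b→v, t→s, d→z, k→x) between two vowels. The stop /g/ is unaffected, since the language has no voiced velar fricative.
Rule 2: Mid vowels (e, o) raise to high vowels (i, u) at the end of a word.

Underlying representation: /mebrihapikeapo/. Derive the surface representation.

Rule 1 (intervocalic spirantization): /p/ is a stop between vowels /a/ and /i/, so it spirantizes to the fricative [f]. /k/ is a stop between vowels /i/ and /e/, so it spirantizes to the fricative [x]. /p/ is a stop between vowels /a/ and /o/, so it spirantizes to the fricative [f]. /mebrihapikeapo/ → mebrihafixeafo.
Rule 2 (final vowel raising): /o/ is a mid vowel in word-final position, so it raises to [u]. /mebrihafixeafo/ → mebrihafixeafu.

mebrihafixeafu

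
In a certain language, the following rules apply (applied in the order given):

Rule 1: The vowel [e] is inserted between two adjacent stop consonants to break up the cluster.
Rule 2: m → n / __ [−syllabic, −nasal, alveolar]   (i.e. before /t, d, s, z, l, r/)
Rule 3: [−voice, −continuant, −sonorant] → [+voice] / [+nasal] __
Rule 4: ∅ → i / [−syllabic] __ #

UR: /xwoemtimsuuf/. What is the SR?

Rule 1 (stop-cluster e-epenthesis): no segment meets the environment; /xwoemtimsuuf/ is unchanged.
Rule 2 (nasal place assimilation): /m/ precedes the alveolar consonant /t/, so it assimilates in place to [n]. /m/ precedes the alveolar consonant /s/, so it assimilates in place to [n]. /xwoemtimsuuf/ → xwoentinsuuf.
Rule 3 (post-nasal voicing): /t/ is a voiceless stop immediately after the nasal /n/, so it voices to [d]. /xwoentinsuuf/ → xwoendinsuuf.
Rule 4 (final i-epenthesis): the form ends in the consonant /f/, so [i] is inserted word-finally. /xwoendinsuuf/ → xwoendinsuufi.

xwoendinsuufi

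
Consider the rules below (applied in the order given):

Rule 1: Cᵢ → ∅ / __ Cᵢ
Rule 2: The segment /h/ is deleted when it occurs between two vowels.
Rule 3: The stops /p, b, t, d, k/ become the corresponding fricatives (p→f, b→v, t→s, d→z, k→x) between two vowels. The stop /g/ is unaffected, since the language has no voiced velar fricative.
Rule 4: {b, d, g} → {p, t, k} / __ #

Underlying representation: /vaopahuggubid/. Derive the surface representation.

Rule 1 (degemination): /gg/ is a geminate; the first /g/ deletes. /vaopahuggubid/ → vaopahugubid.
Rule 2 (intervocalic h-deletion): /h/ occurs between vowels /a/ and /u/, so it deletes. /vaopahugubid/ → vaopaugubid.
Rule 3 (intervocalic spirantization): /p/ is a stop between vowels /o/ and /a/, so it spirantizes to the fricative [f]. /b/ is a stop between vowels /u/ and /i/, so it spirantizes to the fricative [v]. /vaopaugubid/ → vaofauguvid.
Rule 4 (final devoicing): /d/ is a voiced stop in word-final position, so it devoices to [t]. /vaofauguvid/ → vaofauguvit.

vaofauguvit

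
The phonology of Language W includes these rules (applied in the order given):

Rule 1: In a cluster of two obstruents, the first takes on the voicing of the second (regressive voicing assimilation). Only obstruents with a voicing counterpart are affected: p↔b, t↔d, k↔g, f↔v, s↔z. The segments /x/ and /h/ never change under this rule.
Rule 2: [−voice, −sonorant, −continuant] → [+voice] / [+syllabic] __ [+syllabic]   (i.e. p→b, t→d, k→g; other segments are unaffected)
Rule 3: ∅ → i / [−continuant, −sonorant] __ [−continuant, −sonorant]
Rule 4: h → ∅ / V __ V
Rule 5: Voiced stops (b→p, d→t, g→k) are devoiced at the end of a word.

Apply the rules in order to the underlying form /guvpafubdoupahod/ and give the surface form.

Rule 1 (regressive voicing assimilation): /v/ precedes the voiceless obstruent /p/, so it devoices to [f] by assimilation. /guvpafubdoupahod/ → gufpafubdoupahod.
Rule 2 (intervocalic voicing): /p/ is a voiceless stop between vowels /u/ and /a/, so it voices to [b]. /gufpafubdoupahod/ → gufpafubdoubahod.
Rule 3 (stop-cluster i-epenthesis): /b/ and /d/ form a stop–stop cluster, so [i] is inserted between them. /gufpafubdoubahod/ → gufpafubidoubahod.
Rule 4 (intervocalic h-deletion): /h/ occurs between vowels /a/ and /o/, so it deletes. /gufpafubidoubahod/ → gufpafubidoubaod.
Rule 5 (final devoicing): /d/ is a voiced stop in word-final position, so it devoices to [t]. /gufpafubidoubaod/ → gufpafubidoubaot.

gufpafubidoubaot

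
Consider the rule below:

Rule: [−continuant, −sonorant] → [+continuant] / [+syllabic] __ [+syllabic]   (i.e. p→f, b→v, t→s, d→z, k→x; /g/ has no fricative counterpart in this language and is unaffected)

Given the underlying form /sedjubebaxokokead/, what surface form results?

sedjuvevaxoxoxead

Scanning /sedjubebaxokokead/: /d/ at position 3 is not in the conditioning environment; /b/ is a stop between vowels /u/ and /e/, so it spirantizes to the fricative [v]; /b/ is a stop between vowels /e/ and /a/, so it spirantizes to the fricative [v]; /k/ is a stop between vowels /o/ and /o/, so it spirantizes to the fricative [x]; /k/ is a stop between vowels /o/ and /e/, so it spirantizes to the fricative [x]; /d/ at position 17 is not in the conditioning environment.
Result: [sedjuvevaxoxoxead].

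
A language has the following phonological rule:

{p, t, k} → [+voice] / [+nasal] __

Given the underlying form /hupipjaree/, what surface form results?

hupipjaree

No segment of /hupipjaree/ meets the structural description of the rule, so the form surfaces unchanged.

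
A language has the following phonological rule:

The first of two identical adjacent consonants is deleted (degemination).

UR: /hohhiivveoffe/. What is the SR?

/hh/ is a geminate; the first /h/ deletes.
/vv/ is a geminate; the first /v/ deletes.
/ff/ is a geminate; the first /f/ deletes.
The other instances of /h/, /v/, /f/ do not occur in the required environment and remain unchanged.
Surface form: [hohiiveofe].

hohiiveofe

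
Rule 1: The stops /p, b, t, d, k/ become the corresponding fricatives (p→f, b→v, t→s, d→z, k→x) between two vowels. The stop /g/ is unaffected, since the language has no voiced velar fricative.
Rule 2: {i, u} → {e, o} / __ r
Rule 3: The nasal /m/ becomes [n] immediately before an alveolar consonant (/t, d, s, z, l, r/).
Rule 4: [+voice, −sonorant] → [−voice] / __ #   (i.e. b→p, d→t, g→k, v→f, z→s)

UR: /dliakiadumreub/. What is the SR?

dliaxiazunreup

Rule 1 (intervocalic spirantization): /k/ is a stop between vowels /a/ and /i/, so it spirantizes to the fricative [x]. /d/ is a stop between vowels /a/ and /u/, so it spirantizes to the fricative [z]. /dliakiadumreub/ → dliaxiazumreub.
Rule 2 (pre-rhotic lowering): no segment meets the environment; /dliaxiazumreub/ is unchanged.
Rule 3 (nasal place assimilation): /m/ precedes the alveolar consonant /r/, so it assimilates in place to [n]. /dliaxiazumreub/ → dliaxiazunreub.
Rule 4 (final devoicing): /b/ is a voiced obstruent in word-final position, so it devoices to [p]. /dliaxiazunreub/ → dliaxiazunreup.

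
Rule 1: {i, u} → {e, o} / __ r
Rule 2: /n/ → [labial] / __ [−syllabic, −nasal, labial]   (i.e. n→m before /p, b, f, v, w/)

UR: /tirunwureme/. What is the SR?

Rule 1 (pre-rhotic lowering): /i/ is a high vowel immediately before /r/, so it lowers to [e]. /u/ is a high vowel immediately before /r/, so it lowers to [o]. /tirunwureme/ → terunworeme.
Rule 2 (nasal place assimilation): /n/ precedes the labial consonant /w/, so it assimilates in place to [m]. /terunworeme/ → terumworeme.

terumworeme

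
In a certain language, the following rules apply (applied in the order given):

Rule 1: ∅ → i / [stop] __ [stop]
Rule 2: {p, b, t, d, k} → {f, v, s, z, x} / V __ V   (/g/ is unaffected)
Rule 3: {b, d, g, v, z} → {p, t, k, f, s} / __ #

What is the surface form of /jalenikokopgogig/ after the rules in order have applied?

Rule 1 (stop-cluster i-epenthesis): /p/ and /g/ form a stop–stop cluster, so [i] is inserted between them. /jalenikokopgogig/ → jalenikokopigogig.
Rule 2 (intervocalic spirantization): /k/ is a stop between vowels /i/ and /o/, so it spirantizes to the fricative [x]. /k/ is a stop between vowels /o/ and /o/, so it spirantizes to the fricative [x]. /p/ is a stop between vowels /o/ and /i/, so it spirantizes to the fricative [f]. /jalenikokopigogig/ → jalenixoxofigogig.
Rule 3 (final devoicing): /g/ is a voiced obstruent in word-final position, so it devoices to [k]. /jalenixoxofigogig/ → jalenixoxofigogik.

jalenixoxofigogik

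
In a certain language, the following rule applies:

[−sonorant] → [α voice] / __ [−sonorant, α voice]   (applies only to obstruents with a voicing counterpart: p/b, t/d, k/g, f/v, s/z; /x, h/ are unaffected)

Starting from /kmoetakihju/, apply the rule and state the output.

No segment of /kmoetakihju/ meets the structural description of the rule, so the form surfaces unchanged.

kmoetakihju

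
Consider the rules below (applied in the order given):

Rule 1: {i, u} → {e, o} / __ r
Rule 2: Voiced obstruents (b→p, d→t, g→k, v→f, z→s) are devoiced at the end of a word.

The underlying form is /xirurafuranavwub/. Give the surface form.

xeroraforanavwup

Rule 1 (pre-rhotic lowering): /i/ is a high vowel immediately before /r/, so it lowers to [e]. /u/ is a high vowel immediately before /r/, so it lowers to [o]. /u/ is a high vowel immediately before /r/, so it lowers to [o]. /xirurafuranavwub/ → xeroraforanavwub.
Rule 2 (final devoicing): /b/ is a voiced obstruent in word-final position, so it devoices to [p]. /xeroraforanavwub/ → xeroraforanavwup.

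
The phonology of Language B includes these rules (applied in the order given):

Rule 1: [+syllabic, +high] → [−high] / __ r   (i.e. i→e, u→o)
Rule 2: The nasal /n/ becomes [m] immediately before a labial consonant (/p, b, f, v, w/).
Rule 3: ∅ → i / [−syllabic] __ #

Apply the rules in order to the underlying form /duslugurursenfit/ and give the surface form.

Rule 1 (pre-rhotic lowering): /u/ is a high vowel immediately before /r/, so it lowers to [o]. /u/ is a high vowel immediately before /r/, so it lowers to [o]. /duslugurursenfit/ → duslugororsenfit.
Rule 2 (nasal place assimilation): /n/ precedes the labial consonant /f/, so it assimilates in place to [m]. /duslugororsenfit/ → duslugororsemfit.
Rule 3 (final i-epenthesis): the form ends in the consonant /t/, so [i] is inserted word-finally. /duslugororsemfit/ → duslugororsemfiti.

duslugororsemfiti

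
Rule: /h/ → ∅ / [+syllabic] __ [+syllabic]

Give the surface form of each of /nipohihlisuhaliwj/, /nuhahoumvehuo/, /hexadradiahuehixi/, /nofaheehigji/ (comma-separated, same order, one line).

nipoihlisualiwj, nuaoumveuo, hexadradiaueixi, nofaeeigji

/nipohihlisuhaliwj/: /h/ occurs between vowels /o/ and /i/, so it deletes. /h/ occurs between vowels /u/ and /a/, so it deletes. → [nipoihlisualiwj].
/nuhahoumvehuo/: /h/ occurs between vowels /u/ and /a/, so it deletes. /h/ occurs between vowels /a/ and /o/, so it deletes. /h/ occurs between vowels /e/ and /u/, so it deletes. → [nuaoumveuo].
/hexadradiahuehixi/: /h/ occurs between vowels /a/ and /u/, so it deletes. /h/ occurs between vowels /e/ and /i/, so it deletes. → [hexadradiaueixi].
/nofaheehigji/: /h/ occurs between vowels /a/ and /e/, so it deletes. /h/ occurs between vowels /e/ and /i/, so it deletes. → [nofaeeigji].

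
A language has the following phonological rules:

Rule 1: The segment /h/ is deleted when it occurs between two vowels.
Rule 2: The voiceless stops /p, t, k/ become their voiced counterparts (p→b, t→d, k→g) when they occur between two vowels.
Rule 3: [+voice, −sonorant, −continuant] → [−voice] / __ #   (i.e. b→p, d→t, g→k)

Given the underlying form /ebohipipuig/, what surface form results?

eboibibuik

Rule 1 (intervocalic h-deletion): /h/ occurs between vowels /o/ and /i/, so it deletes. /ebohipipuig/ → eboipipuig.
Rule 2 (intervocalic voicing): /p/ is a voiceless stop between vowels /i/ and /i/, so it voices to [b]. /p/ is a voiceless stop between vowels /i/ and /u/, so it voices to [b]. /eboipipuig/ → eboibibuig.
Rule 3 (final devoicing): /g/ is a voiced stop in word-final position, so it devoices to [k]. /eboibibuig/ → eboibibuik.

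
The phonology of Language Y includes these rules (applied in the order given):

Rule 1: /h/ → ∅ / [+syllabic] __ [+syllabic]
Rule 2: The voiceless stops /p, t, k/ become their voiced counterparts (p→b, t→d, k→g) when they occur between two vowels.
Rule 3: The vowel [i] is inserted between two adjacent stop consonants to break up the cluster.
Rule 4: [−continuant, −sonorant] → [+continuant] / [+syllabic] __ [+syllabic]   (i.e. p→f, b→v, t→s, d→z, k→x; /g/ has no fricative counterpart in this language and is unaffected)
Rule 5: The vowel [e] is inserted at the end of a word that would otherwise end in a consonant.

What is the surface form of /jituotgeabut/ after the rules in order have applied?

jizuosigeavute

Rule 1 (intervocalic h-deletion): no segment meets the environment; /jituotgeabut/ is unchanged.
Rule 2 (intervocalic voicing): /t/ is a voiceless stop between vowels /i/ and /u/, so it voices to [d]. /jituotgeabut/ → jiduotgeabut.
Rule 3 (stop-cluster i-epenthesis): /t/ and /g/ form a stop–stop cluster, so [i] is inserted between them. /jiduotgeabut/ → jiduotigeabut.
Rule 4 (intervocalic spirantization): /d/ is a stop between vowels /i/ and /u/, so it spirantizes to the fricative [z]. /t/ is a stop between vowels /o/ and /i/, so it spirantizes to the fricative [s]. /b/ is a stop between vowels /a/ and /u/, so it spirantizes to the fricative [v]. /jiduotigeabut/ → jizuosigeavut.
Rule 5 (final e-epenthesis): the form ends in the consonant /t/, so [e] is inserted word-finally. /jizuosigeavut/ → jizuosigeavute.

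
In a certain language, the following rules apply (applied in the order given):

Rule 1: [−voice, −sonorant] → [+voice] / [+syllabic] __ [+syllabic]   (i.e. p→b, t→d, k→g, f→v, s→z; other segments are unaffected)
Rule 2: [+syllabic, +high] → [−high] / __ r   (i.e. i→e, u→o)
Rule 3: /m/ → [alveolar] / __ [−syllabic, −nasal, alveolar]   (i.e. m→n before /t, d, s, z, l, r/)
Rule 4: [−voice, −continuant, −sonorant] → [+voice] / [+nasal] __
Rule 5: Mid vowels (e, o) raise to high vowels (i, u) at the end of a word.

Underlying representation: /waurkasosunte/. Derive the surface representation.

Rule 1 (intervocalic voicing): /s/ is a voiceless obstruent between vowels /a/ and /o/, so it voices to [z]. /s/ is a voiceless obstruent between vowels /o/ and /u/, so it voices to [z]. /waurkasosunte/ → waurkazozunte.
Rule 2 (pre-rhotic lowering): /u/ is a high vowel immediately before /r/, so it lowers to [o]. /waurkazozunte/ → waorkazozunte.
Rule 3 (nasal place assimilation): no segment meets the environment; /waorkazozunte/ is unchanged.
Rule 4 (post-nasal voicing): /t/ is a voiceless stop immediately after the nasal /n/, so it voices to [d]. /waorkazozunte/ → waorkazozunde.
Rule 5 (final vowel raising): /e/ is a mid vowel in word-final position, so it raises to [i]. /waorkazozunde/ → waorkazozundi.

waorkazozundi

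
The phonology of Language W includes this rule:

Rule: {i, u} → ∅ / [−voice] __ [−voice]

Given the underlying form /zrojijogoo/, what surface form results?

No segment of /zrojijogoo/ meets the structural description of the rule, so the form surfaces unchanged.

zrojijogoo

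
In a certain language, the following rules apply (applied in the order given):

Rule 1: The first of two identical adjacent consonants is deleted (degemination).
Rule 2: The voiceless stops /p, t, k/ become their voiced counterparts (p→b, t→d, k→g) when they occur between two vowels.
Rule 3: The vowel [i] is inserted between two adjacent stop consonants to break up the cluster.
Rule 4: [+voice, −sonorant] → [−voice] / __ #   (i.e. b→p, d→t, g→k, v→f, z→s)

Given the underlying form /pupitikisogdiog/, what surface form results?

Rule 1 (degemination): no segment meets the environment; /pupitikisogdiog/ is unchanged.
Rule 2 (intervocalic voicing): /p/ is a voiceless stop between vowels /u/ and /i/, so it voices to [b]. /t/ is a voiceless stop between vowels /i/ and /i/, so it voices to [d]. /k/ is a voiceless stop between vowels /i/ and /i/, so it voices to [g]. /pupitikisogdiog/ → pubidigisogdiog.
Rule 3 (stop-cluster i-epenthesis): /g/ and /d/ form a stop–stop cluster, so [i] is inserted between them. /pubidigisogdiog/ → pubidigisogidiog.
Rule 4 (final devoicing): /g/ is a voiced obstruent in word-final position, so it devoices to [k]. /pubidigisogidiog/ → pubidigisogidiok.

pubidigisogidiok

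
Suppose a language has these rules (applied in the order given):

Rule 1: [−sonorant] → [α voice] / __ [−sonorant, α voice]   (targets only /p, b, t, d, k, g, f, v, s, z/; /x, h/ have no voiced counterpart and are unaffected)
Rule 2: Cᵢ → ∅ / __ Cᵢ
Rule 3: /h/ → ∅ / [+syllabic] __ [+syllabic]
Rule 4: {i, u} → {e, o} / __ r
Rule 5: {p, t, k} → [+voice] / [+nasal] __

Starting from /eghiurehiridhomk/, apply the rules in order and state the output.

ekhioreerithomg

Rule 1 (regressive voicing assimilation): /g/ precedes the voiceless obstruent /h/, so it devoices to [k] by assimilation. /d/ precedes the voiceless obstruent /h/, so it devoices to [t] by assimilation. /eghiurehiridhomk/ → ekhiurehirithomk.
Rule 2 (degemination): no segment meets the environment; /ekhiurehirithomk/ is unchanged.
Rule 3 (intervocalic h-deletion): /h/ occurs between vowels /e/ and /i/, so it deletes. /ekhiurehirithomk/ → ekhiureirithomk.
Rule 4 (pre-rhotic lowering): /u/ is a high vowel immediately before /r/, so it lowers to [o]. /i/ is a high vowel immediately before /r/, so it lowers to [e]. /ekhiureirithomk/ → ekhioreerithomk.
Rule 5 (post-nasal voicing): /k/ is a voiceless stop immediately after the nasal /m/, so it voices to [g]. /ekhioreerithomk/ → ekhioreerithomg.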